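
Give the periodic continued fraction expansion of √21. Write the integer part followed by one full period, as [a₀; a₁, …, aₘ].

[4; 1, 1, 2, 1, 1, 8]

a₀ = ⌊√21⌋ = 4.
With m₀=0, d₀=1 and mₖ₊₁ = dₖaₖ − mₖ, dₖ₊₁ = (n − mₖ₊₁²)/dₖ, aₖ₊₁ = ⌊(a₀+mₖ₊₁)/dₖ₊₁⌋:
  k=1: m=4, d=5, a=1
  k=2: m=1, d=4, a=1
  k=3: m=3, d=3, a=2
  k=4: m=3, d=4, a=1
  k=5: m=1, d=5, a=1
  k=6: m=4, d=1, a=8
d=1 and a=2a₀=8 at k=6, so the next step gives (m, d) = (4, 5) again — its k=1 value — and the period has length 6.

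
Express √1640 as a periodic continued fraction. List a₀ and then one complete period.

[40; 2, 80]

a₀ = ⌊√1640⌋ = 40.
With m₀=0, d₀=1 and mₖ₊₁ = dₖaₖ − mₖ, dₖ₊₁ = (n − mₖ₊₁²)/dₖ, aₖ₊₁ = ⌊(a₀+mₖ₊₁)/dₖ₊₁⌋:
  k=1: m=40, d=40, a=2
  k=2: m=40, d=1, a=80
d=1 and a=2a₀=80 at k=2, so the next step gives (m, d) = (40, 40) again — its k=1 value — and the period has length 2.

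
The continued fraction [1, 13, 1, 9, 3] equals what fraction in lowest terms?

Using pₖ = aₖpₖ₋₁ + pₖ₋₂ and qₖ = aₖqₖ₋₁ + qₖ₋₂:
  k=0: a=1, p=1, q=1
  k=1: a=13, p=14, q=13
  k=2: a=1, p=15, q=14
  k=3: a=9, p=149, q=139
  k=4: a=3, p=462, q=431

462/431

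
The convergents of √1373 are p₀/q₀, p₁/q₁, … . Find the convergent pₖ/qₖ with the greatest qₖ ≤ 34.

√1373 = [37; 18, 1, 1, 18, 74, …] (period length 5).
Convergents:
  p_0/q_0 = 37/1
  p_1/q_1 = 667/18
  p_2/q_2 = 704/19
  p_3/q_3 = 1371/37
q_2 = 19 ≤ 34 < 37 = q_3, so the answer is 704/19.

704/19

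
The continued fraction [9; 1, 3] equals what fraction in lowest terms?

39/4

Fold from the inside: start with 3/1.
  1 + 1/3 = 4/3
  9 + 3/4 = 39/4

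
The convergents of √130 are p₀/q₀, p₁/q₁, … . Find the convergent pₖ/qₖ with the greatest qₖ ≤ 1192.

√130 = [11; 2, 2, 22, …] (period length 3).
Convergents:
  p_0/q_0 = 11/1
  p_1/q_1 = 23/2
  p_2/q_2 = 57/5
  p_3/q_3 = 1277/112
  p_4/q_4 = 2611/229
  p_5/q_5 = 6499/570
  p_6/q_6 = 145589/12769
q_5 = 570 ≤ 1192 < 12769 = q_6, so the answer is 6499/570.

6499/570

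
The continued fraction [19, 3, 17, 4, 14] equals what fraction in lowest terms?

Using pₖ = aₖpₖ₋₁ + pₖ₋₂ and qₖ = aₖqₖ₋₁ + qₖ₋₂:
  k=0: a=19, p=19, q=1
  k=1: a=3, p=58, q=3
  k=2: a=17, p=1005, q=52
  k=3: a=4, p=4078, q=211
  k=4: a=14, p=58097, q=3006

58097/3006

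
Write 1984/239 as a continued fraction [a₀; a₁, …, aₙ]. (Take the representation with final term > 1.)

1984 = 8*239 + 72
239 = 3*72 + 23
72 = 3*23 + 3
23 = 7*3 + 2
3 = 1*2 + 1
2 = 2*1 + 0  (stop)
So 1984/239 = [8; 3, 3, 7, 1, 2].

[8; 3, 3, 7, 1, 2]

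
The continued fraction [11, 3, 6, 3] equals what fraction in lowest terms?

Using pₖ = aₖpₖ₋₁ + pₖ₋₂ and qₖ = aₖqₖ₋₁ + qₖ₋₂:
  k=0: a=11, p=11, q=1
  k=1: a=3, p=34, q=3
  k=2: a=6, p=215, q=19
  k=3: a=3, p=679, q=60

679/60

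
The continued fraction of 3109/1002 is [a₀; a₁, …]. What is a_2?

3109 = 3·1002 + 103   →  a_0 = 3
1002 = 9·103 + 75   →  a_1 = 9
103 = 1·75 + 28   →  a_2 = 1

1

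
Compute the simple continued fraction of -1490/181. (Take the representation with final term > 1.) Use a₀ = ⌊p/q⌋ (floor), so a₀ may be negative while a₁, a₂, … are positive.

[-9; 1, 3, 3, 4, 3]

-1490 = -9×181 + 139
181 = 1×139 + 42
139 = 3×42 + 13
42 = 3×13 + 3
13 = 4×3 + 1
3 = 3×1 + 0  (stop)
So -1490/181 = [-9; 1, 3, 3, 4, 3].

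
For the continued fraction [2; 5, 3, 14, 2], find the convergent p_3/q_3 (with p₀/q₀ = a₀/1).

Using pₖ = aₖpₖ₋₁ + pₖ₋₂, qₖ = aₖqₖ₋₁ + qₖ₋₂ (with p₋₁=1, p₋₂=0, q₋₁=0, q₋₂=1):
  k=0: a=2, p=2, q=1
  k=1: a=5, p=11, q=5
  k=2: a=3, p=35, q=16
  k=3: a=14, p=501, q=229

501/229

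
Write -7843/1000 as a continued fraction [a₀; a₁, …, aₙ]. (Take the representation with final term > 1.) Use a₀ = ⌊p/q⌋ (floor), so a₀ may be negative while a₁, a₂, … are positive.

[-8; 6, 2, 1, 2, 2, 2, 3]

-7843 = -8*1000 + 157
1000 = 6*157 + 58
157 = 2*58 + 41
58 = 1*41 + 17
41 = 2*17 + 7
17 = 2*7 + 3
7 = 2*3 + 1
3 = 3*1 + 0  (stop)
So -7843/1000 = [-8; 6, 2, 1, 2, 2, 2, 3].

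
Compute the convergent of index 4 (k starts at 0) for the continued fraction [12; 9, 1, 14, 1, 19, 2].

1924/159

Using pₖ = aₖpₖ₋₁ + pₖ₋₂, qₖ = aₖqₖ₋₁ + qₖ₋₂ (with p₋₁=1, p₋₂=0, q₋₁=0, q₋₂=1):
  k=0: a=12, p=12, q=1
  k=1: a=9, p=109, q=9
  k=2: a=1, p=121, q=10
  k=3: a=14, p=1803, q=149
  k=4: a=1, p=1924, q=159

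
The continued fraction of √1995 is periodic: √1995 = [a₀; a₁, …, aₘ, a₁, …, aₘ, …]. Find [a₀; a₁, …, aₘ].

a₀ = ⌊√1995⌋ = 44.

[44; 1, 1, 1, 88]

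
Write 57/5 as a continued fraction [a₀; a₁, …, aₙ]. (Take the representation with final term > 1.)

[11; 2, 2]

57 = 11·5 + 2
5 = 2·2 + 1
2 = 2·1 + 0  (stop)
So 57/5 = [11; 2, 2].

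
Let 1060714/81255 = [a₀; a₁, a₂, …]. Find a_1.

1060714 = 13·81255 + 4399   →  a_0 = 13
81255 = 18·4399 + 2073   →  a_1 = 18

18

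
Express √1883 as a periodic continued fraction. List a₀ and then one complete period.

[43; 2, 1, 1, 5, 1, 1, 2, 86]

a₀ = ⌊√1883⌋ = 43.
With m₀=0, d₀=1 and mₖ₊₁ = dₖaₖ − mₖ, dₖ₊₁ = (n − mₖ₊₁²)/dₖ, aₖ₊₁ = ⌊(a₀+mₖ₊₁)/dₖ₊₁⌋:
  k=1: m=43, d=34, a=2
  k=2: m=25, d=37, a=1
  k=3: m=12, d=47, a=1
  k=4: m=35, d=14, a=5
  k=5: m=35, d=47, a=1
  k=6: m=12, d=37, a=1
  k=7: m=25, d=34, a=2
  k=8: m=43, d=1, a=86
d=1 and a=2a₀=86 at k=8, so the next step gives (m, d) = (43, 34) again — its k=1 value — and the period has length 8.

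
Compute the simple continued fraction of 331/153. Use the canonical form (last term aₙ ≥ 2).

331 = 2·153 + 25
153 = 6·25 + 3
25 = 8·3 + 1
3 = 3·1 + 0  (stop)
So 331/153 = [2; 6, 8, 3].

[2; 6, 8, 3]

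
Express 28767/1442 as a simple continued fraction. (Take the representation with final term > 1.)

28767 = 19×1442 + 1369
1442 = 1×1369 + 73
1369 = 18×73 + 55
73 = 1×55 + 18
55 = 3×18 + 1
18 = 18×1 + 0  (stop)
So 28767/1442 = [19; 1, 18, 1, 3, 18].

[19; 1, 18, 1, 3, 18]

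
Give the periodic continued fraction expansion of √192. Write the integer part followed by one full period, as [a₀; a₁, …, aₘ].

[13; 1, 5, 1, 26]

a₀ = ⌊√192⌋ = 13.
With m₀=0, d₀=1 and mₖ₊₁ = dₖaₖ − mₖ, dₖ₊₁ = (n − mₖ₊₁²)/dₖ, aₖ₊₁ = ⌊(a₀+mₖ₊₁)/dₖ₊₁⌋:
  k=1: m=13, d=23, a=1
  k=2: m=10, d=4, a=5
  k=3: m=10, d=23, a=1
  k=4: m=13, d=1, a=26
d=1 and a=2a₀=26 at k=4, so the next step gives (m, d) = (13, 23) again — its k=1 value — and the period has length 4.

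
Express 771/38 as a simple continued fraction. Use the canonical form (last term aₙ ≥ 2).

[20; 3, 2, 5]

771 = 20·38 + 11
38 = 3·11 + 5
11 = 2·5 + 1
5 = 5·1 + 0  (stop)
So 771/38 = [20; 3, 2, 5].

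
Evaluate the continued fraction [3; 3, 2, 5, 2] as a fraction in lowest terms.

Using pₖ = aₖpₖ₋₁ + pₖ₋₂ and qₖ = aₖqₖ₋₁ + qₖ₋₂:
  k=0: a=3, p=3, q=1
  k=1: a=3, p=10, q=3
  k=2: a=2, p=23, q=7
  k=3: a=5, p=125, q=38
  k=4: a=2, p=273, q=83

273/83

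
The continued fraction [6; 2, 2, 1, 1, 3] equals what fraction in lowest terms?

276/43

Fold from the inside: start with 3/1.
  1 + 1/3 = 4/3
  1 + 3/4 = 7/4
  2 + 4/7 = 18/7
  2 + 7/18 = 43/18
  6 + 18/43 = 276/43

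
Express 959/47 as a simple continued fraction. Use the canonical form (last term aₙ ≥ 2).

959 = 20·47 + 19
47 = 2·19 + 9
19 = 2·9 + 1
9 = 9·1 + 0  (stop)
So 959/47 = [20; 2, 2, 9].

[20; 2, 2, 9]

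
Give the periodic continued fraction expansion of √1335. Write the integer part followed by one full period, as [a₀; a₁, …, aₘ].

a₀ = ⌊√1335⌋ = 36.
With m₀=0, d₀=1 and mₖ₊₁ = dₖaₖ − mₖ, dₖ₊₁ = (n − mₖ₊₁²)/dₖ, aₖ₊₁ = ⌊(a₀+mₖ₊₁)/dₖ₊₁⌋:
  k=1: m=36, d=39, a=1
  k=2: m=3, d=34, a=1
  k=3: m=31, d=11, a=6
  k=4: m=35, d=10, a=7
  k=5: m=35, d=11, a=6
  k=6: m=31, d=34, a=1
  k=7: m=3, d=39, a=1
  k=8: m=36, d=1, a=72
d=1 and a=2a₀=72 at k=8, so the next step gives (m, d) = (36, 39) again — its k=1 value — and the period has length 8.

[36; 1, 1, 6, 7, 6, 1, 1, 72]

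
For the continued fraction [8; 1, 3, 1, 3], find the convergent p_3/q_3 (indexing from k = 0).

Using pₖ = aₖpₖ₋₁ + pₖ₋₂, qₖ = aₖqₖ₋₁ + qₖ₋₂ (with p₋₁=1, p₋₂=0, q₋₁=0, q₋₂=1):
  k=0: a=8, p=8, q=1
  k=1: a=1, p=9, q=1
  k=2: a=3, p=35, q=4
  k=3: a=1, p=44, q=5

44/5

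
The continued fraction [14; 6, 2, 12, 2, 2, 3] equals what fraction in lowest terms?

40269/2845

Fold from the inside: start with 3/1.
  2 + 1/3 = 7/3
  2 + 3/7 = 17/7
  12 + 7/17 = 211/17
  2 + 17/211 = 439/211
  6 + 211/439 = 2845/439
  14 + 439/2845 = 40269/2845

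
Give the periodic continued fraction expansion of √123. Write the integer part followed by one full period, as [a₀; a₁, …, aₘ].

a₀ = ⌊√123⌋ = 11.
With m₀=0, d₀=1 and mₖ₊₁ = dₖaₖ − mₖ, dₖ₊₁ = (n − mₖ₊₁²)/dₖ, aₖ₊₁ = ⌊(a₀+mₖ₊₁)/dₖ₊₁⌋:
  k=1: m=11, d=2, a=11
  k=2: m=11, d=1, a=22
d=1 and a=2a₀=22 at k=2, so the next step gives (m, d) = (11, 2) again — its k=1 value — and the period has length 2.

[11; 11, 22]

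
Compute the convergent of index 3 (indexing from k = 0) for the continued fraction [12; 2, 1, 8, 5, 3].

Using pₖ = aₖpₖ₋₁ + pₖ₋₂, qₖ = aₖqₖ₋₁ + qₖ₋₂ (with p₋₁=1, p₋₂=0, q₋₁=0, q₋₂=1):
  k=0: a=12, p=12, q=1
  k=1: a=2, p=25, q=2
  k=2: a=1, p=37, q=3
  k=3: a=8, p=321, q=26

321/26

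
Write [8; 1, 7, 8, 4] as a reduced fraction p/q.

Using pₖ = aₖpₖ₋₁ + pₖ₋₂ and qₖ = aₖqₖ₋₁ + qₖ₋₂:
  k=0: a=8, p=8, q=1
  k=1: a=1, p=9, q=1
  k=2: a=7, p=71, q=8
  k=3: a=8, p=577, q=65
  k=4: a=4, p=2379, q=268

2379/268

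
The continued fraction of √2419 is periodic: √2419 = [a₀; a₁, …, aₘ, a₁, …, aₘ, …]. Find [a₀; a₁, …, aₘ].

a₀ = ⌊√2419⌋ = 49.
With m₀=0, d₀=1 and mₖ₊₁ = dₖaₖ − mₖ, dₖ₊₁ = (n − mₖ₊₁²)/dₖ, aₖ₊₁ = ⌊(a₀+mₖ₊₁)/dₖ₊₁⌋:
  k=1: m=49, d=18, a=5
  k=2: m=41, d=41, a=2
  k=3: m=41, d=18, a=5
  k=4: m=49, d=1, a=98
d=1 and a=2a₀=98 at k=4, so the next step gives (m, d) = (49, 18) again — its k=1 value — and the period has length 4.

[49; 5, 2, 5, 98]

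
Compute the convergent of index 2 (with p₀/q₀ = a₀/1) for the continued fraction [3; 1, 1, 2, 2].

Using pₖ = aₖpₖ₋₁ + pₖ₋₂, qₖ = aₖqₖ₋₁ + qₖ₋₂ (with p₋₁=1, p₋₂=0, q₋₁=0, q₋₂=1):
  k=0: a=3, p=3, q=1
  k=1: a=1, p=4, q=1
  k=2: a=1, p=7, q=2

7/2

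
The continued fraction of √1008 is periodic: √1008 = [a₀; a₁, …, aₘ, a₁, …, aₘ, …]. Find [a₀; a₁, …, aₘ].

a₀ = ⌊√1008⌋ = 31.

[31; 1, 2, 1, 62]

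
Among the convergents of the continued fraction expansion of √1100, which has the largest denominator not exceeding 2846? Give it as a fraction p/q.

79201/2388

√1100 = [33; 6, 66, …] (period length 2).
Convergents:
  p_0/q_0 = 33/1
  p_1/q_1 = 199/6
  p_2/q_2 = 13167/397
  p_3/q_3 = 79201/2388
  p_4/q_4 = 5240433/158005
q_3 = 2388 ≤ 2846 < 158005 = q_4, so the answer is 79201/2388.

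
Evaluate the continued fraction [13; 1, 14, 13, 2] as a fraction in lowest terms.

Fold from the inside: start with 2/1.
  13 + 1/2 = 27/2
  14 + 2/27 = 380/27
  1 + 27/380 = 407/380
  13 + 380/407 = 5671/407

5671/407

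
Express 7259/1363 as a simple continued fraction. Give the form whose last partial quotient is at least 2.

[5; 3, 14, 3, 10]

7259 = 5·1363 + 444
1363 = 3·444 + 31
444 = 14·31 + 10
31 = 3·10 + 1
10 = 10·1 + 0  (stop)
So 7259/1363 = [5; 3, 14, 3, 10].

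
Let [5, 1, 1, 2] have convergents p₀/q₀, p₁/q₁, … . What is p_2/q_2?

11/2

Using pₖ = aₖpₖ₋₁ + pₖ₋₂, qₖ = aₖqₖ₋₁ + qₖ₋₂ (with p₋₁=1, p₋₂=0, q₋₁=0, q₋₂=1):
  k=0: a=5, p=5, q=1
  k=1: a=1, p=6, q=1
  k=2: a=1, p=11, q=2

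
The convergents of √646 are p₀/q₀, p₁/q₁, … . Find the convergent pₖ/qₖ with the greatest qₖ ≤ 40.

305/12

√646 = [25; 2, 2, 2, 50, …] (period length 4).
Convergents:
  p_0/q_0 = 25/1
  p_1/q_1 = 51/2
  p_2/q_2 = 127/5
  p_3/q_3 = 305/12
  p_4/q_4 = 15377/605
q_3 = 12 ≤ 40 < 605 = q_4, so the answer is 305/12.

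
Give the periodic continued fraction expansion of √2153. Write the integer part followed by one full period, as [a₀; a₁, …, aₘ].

a₀ = ⌊√2153⌋ = 46.
With m₀=0, d₀=1 and mₖ₊₁ = dₖaₖ − mₖ, dₖ₊₁ = (n − mₖ₊₁²)/dₖ, aₖ₊₁ = ⌊(a₀+mₖ₊₁)/dₖ₊₁⌋:
  k=1: m=46, d=37, a=2
  k=2: m=28, d=37, a=2
  k=3: m=46, d=1, a=92
d=1 and a=2a₀=92 at k=3, so the next step gives (m, d) = (46, 37) again — its k=1 value — and the period has length 3.

[46; 2, 2, 92]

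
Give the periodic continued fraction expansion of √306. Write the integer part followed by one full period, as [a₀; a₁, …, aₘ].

[17; 2, 34]

a₀ = ⌊√306⌋ = 17.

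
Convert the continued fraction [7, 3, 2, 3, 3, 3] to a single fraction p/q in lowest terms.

Using pₖ = aₖpₖ₋₁ + pₖ₋₂ and qₖ = aₖqₖ₋₁ + qₖ₋₂:
  k=0: a=7, p=7, q=1
  k=1: a=3, p=22, q=3
  k=2: a=2, p=51, q=7
  k=3: a=3, p=175, q=24
  k=4: a=3, p=576, q=79
  k=5: a=3, p=1903, q=261

1903/261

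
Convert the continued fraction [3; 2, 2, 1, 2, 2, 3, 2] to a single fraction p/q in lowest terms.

Using pₖ = aₖpₖ₋₁ + pₖ₋₂ and qₖ = aₖqₖ₋₁ + qₖ₋₂:
  k=0: a=3, p=3, q=1
  k=1: a=2, p=7, q=2
  k=2: a=2, p=17, q=5
  k=3: a=1, p=24, q=7
  k=4: a=2, p=65, q=19
  k=5: a=2, p=154, q=45
  k=6: a=3, p=527, q=154
  k=7: a=2, p=1208, q=353

1208/353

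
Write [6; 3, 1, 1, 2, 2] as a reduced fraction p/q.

Using pₖ = aₖpₖ₋₁ + pₖ₋₂ and qₖ = aₖqₖ₋₁ + qₖ₋₂:
  k=0: a=6, p=6, q=1
  k=1: a=3, p=19, q=3
  k=2: a=1, p=25, q=4
  k=3: a=1, p=44, q=7
  k=4: a=2, p=113, q=18
  k=5: a=2, p=270, q=43

270/43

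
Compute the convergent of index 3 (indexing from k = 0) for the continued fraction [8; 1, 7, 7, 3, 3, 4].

506/57

Using pₖ = aₖpₖ₋₁ + pₖ₋₂, qₖ = aₖqₖ₋₁ + qₖ₋₂ (with p₋₁=1, p₋₂=0, q₋₁=0, q₋₂=1):
  k=0: a=8, p=8, q=1
  k=1: a=1, p=9, q=1
  k=2: a=7, p=71, q=8
  k=3: a=7, p=506, q=57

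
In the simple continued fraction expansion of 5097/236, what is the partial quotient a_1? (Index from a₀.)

1

5097 = 21·236 + 141   →  a_0 = 21
236 = 1·141 + 95   →  a_1 = 1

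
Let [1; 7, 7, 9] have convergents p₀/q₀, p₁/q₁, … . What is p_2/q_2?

Using pₖ = aₖpₖ₋₁ + pₖ₋₂, qₖ = aₖqₖ₋₁ + qₖ₋₂ (with p₋₁=1, p₋₂=0, q₋₁=0, q₋₂=1):
  k=0: a=1, p=1, q=1
  k=1: a=7, p=8, q=7
  k=2: a=7, p=57, q=50

57/50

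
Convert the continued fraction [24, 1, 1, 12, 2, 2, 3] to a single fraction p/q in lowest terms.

Using pₖ = aₖpₖ₋₁ + pₖ₋₂ and qₖ = aₖqₖ₋₁ + qₖ₋₂:
  k=0: a=24, p=24, q=1
  k=1: a=1, p=25, q=1
  k=2: a=1, p=49, q=2
  k=3: a=12, p=613, q=25
  k=4: a=2, p=1275, q=52
  k=5: a=2, p=3163, q=129
  k=6: a=3, p=10764, q=439

10764/439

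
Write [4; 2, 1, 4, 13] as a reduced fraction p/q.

Fold from the inside: start with 13/1.
  4 + 1/13 = 53/13
  1 + 13/53 = 66/53
  2 + 53/66 = 185/66
  4 + 66/185 = 806/185

806/185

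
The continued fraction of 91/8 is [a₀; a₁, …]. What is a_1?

91 = 11·8 + 3   →  a_0 = 11
8 = 2·3 + 2   →  a_1 = 2

2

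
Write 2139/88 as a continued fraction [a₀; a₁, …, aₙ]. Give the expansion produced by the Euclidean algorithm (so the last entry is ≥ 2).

2139 = 24×88 + 27
88 = 3×27 + 7
27 = 3×7 + 6
7 = 1×6 + 1
6 = 6×1 + 0  (stop)
So 2139/88 = [24; 3, 3, 1, 6].

[24; 3, 3, 1, 6]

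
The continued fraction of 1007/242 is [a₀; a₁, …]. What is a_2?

1007 = 4·242 + 39   →  a_0 = 4
242 = 6·39 + 8   →  a_1 = 6
39 = 4·8 + 7   →  a_2 = 4

4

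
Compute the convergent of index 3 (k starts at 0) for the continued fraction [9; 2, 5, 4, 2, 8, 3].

Using pₖ = aₖpₖ₋₁ + pₖ₋₂, qₖ = aₖqₖ₋₁ + qₖ₋₂ (with p₋₁=1, p₋₂=0, q₋₁=0, q₋₂=1):
  k=0: a=9, p=9, q=1
  k=1: a=2, p=19, q=2
  k=2: a=5, p=104, q=11
  k=3: a=4, p=435, q=46

435/46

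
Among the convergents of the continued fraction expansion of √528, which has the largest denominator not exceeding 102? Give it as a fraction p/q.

√528 = [22; 1, 44, …] (period length 2).
Convergents:
  p_0/q_0 = 22/1
  p_1/q_1 = 23/1
  p_2/q_2 = 1034/45
  p_3/q_3 = 1057/46
  p_4/q_4 = 47542/2069
q_3 = 46 ≤ 102 < 2069 = q_4, so the answer is 1057/46.

1057/46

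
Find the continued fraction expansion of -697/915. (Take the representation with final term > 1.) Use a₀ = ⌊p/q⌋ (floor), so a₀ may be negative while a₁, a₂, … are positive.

-697 = -1×915 + 218
915 = 4×218 + 43
218 = 5×43 + 3
43 = 14×3 + 1
3 = 3×1 + 0  (stop)
So -697/915 = [-1; 4, 5, 14, 3].

[-1; 4, 5, 14, 3]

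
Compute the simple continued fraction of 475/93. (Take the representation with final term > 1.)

[5; 9, 3, 3]

475 = 5·93 + 10
93 = 9·10 + 3
10 = 3·3 + 1
3 = 3·1 + 0  (stop)
So 475/93 = [5; 9, 3, 3].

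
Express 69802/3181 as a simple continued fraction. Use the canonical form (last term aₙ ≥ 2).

69802 = 21*3181 + 3001
3181 = 1*3001 + 180
3001 = 16*180 + 121
180 = 1*121 + 59
121 = 2*59 + 3
59 = 19*3 + 2
3 = 1*2 + 1
2 = 2*1 + 0  (stop)
So 69802/3181 = [21; 1, 16, 1, 2, 19, 1, 2].

[21; 1, 16, 1, 2, 19, 1, 2]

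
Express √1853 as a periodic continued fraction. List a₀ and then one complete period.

a₀ = ⌊√1853⌋ = 43.
With m₀=0, d₀=1 and mₖ₊₁ = dₖaₖ − mₖ, dₖ₊₁ = (n − mₖ₊₁²)/dₖ, aₖ₊₁ = ⌊(a₀+mₖ₊₁)/dₖ₊₁⌋:
  k=1: m=43, d=4, a=21
  k=2: m=41, d=43, a=1
  k=3: m=2, d=43, a=1
  k=4: m=41, d=4, a=21
  k=5: m=43, d=1, a=86
d=1 and a=2a₀=86 at k=5, so the next step gives (m, d) = (43, 4) again — its k=1 value — and the period has length 5.

[43; 21, 1, 1, 21, 86]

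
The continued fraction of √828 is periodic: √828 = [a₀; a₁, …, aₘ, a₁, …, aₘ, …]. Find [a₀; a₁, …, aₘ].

a₀ = ⌊√828⌋ = 28.
With m₀=0, d₀=1 and mₖ₊₁ = dₖaₖ − mₖ, dₖ₊₁ = (n − mₖ₊₁²)/dₖ, aₖ₊₁ = ⌊(a₀+mₖ₊₁)/dₖ₊₁⌋:
  k=1: m=28, d=44, a=1
  k=2: m=16, d=13, a=3
  k=3: m=23, d=23, a=2
  k=4: m=23, d=13, a=3
  k=5: m=16, d=44, a=1
  k=6: m=28, d=1, a=56
d=1 and a=2a₀=56 at k=6, so the next step gives (m, d) = (28, 44) again — its k=1 value — and the period has length 6.

[28; 1, 3, 2, 3, 1, 56]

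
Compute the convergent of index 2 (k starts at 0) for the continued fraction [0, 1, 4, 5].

4/5

Using pₖ = aₖpₖ₋₁ + pₖ₋₂, qₖ = aₖqₖ₋₁ + qₖ₋₂ (with p₋₁=1, p₋₂=0, q₋₁=0, q₋₂=1):
  k=0: a=0, p=0, q=1
  k=1: a=1, p=1, q=1
  k=2: a=4, p=4, q=5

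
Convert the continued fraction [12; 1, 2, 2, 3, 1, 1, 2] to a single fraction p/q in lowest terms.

Using pₖ = aₖpₖ₋₁ + pₖ₋₂ and qₖ = aₖqₖ₋₁ + qₖ₋₂:
  k=0: a=12, p=12, q=1
  k=1: a=1, p=13, q=1
  k=2: a=2, p=38, q=3
  k=3: a=2, p=89, q=7
  k=4: a=3, p=305, q=24
  k=5: a=1, p=394, q=31
  k=6: a=1, p=699, q=55
  k=7: a=2, p=1792, q=141

1792/141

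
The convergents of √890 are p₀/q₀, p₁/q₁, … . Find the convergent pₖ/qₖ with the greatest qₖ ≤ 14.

179/6

√890 = [29; 1, 4, 1, 58, …] (period length 4).
Convergents:
  p_0/q_0 = 29/1
  p_1/q_1 = 30/1
  p_2/q_2 = 149/5
  p_3/q_3 = 179/6
  p_4/q_4 = 10531/353
q_3 = 6 ≤ 14 < 353 = q_4, so the answer is 179/6.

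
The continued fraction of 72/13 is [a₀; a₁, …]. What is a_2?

72 = 5·13 + 7   →  a_0 = 5
13 = 1·7 + 6   →  a_1 = 1
7 = 1·6 + 1   →  a_2 = 1

1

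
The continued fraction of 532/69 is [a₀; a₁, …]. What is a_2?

2

532 = 7·69 + 49   →  a_0 = 7
69 = 1·49 + 20   →  a_1 = 1
49 = 2·20 + 9   →  a_2 = 2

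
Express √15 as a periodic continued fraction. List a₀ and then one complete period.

[3; 1, 6]

a₀ = ⌊√15⌋ = 3.
With m₀=0, d₀=1 and mₖ₊₁ = dₖaₖ − mₖ, dₖ₊₁ = (n − mₖ₊₁²)/dₖ, aₖ₊₁ = ⌊(a₀+mₖ₊₁)/dₖ₊₁⌋:
  k=1: m=3, d=6, a=1
  k=2: m=3, d=1, a=6
d=1 and a=2a₀=6 at k=2, so the next step gives (m, d) = (3, 6) again — its k=1 value — and the period has length 2.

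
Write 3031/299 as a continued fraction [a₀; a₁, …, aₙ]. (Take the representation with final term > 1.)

3031 = 10·299 + 41
299 = 7·41 + 12
41 = 3·12 + 5
12 = 2·5 + 2
5 = 2·2 + 1
2 = 2·1 + 0  (stop)
So 3031/299 = [10; 7, 3, 2, 2, 2].

[10; 7, 3, 2, 2, 2]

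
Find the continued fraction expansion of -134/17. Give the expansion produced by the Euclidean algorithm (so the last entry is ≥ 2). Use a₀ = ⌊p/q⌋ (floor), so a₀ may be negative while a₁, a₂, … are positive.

-134 = -8*17 + 2
17 = 8*2 + 1
2 = 2*1 + 0  (stop)
So -134/17 = [-8; 8, 2].

[-8; 8, 2]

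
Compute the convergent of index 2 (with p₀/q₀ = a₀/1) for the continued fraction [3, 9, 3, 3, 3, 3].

Using pₖ = aₖpₖ₋₁ + pₖ₋₂, qₖ = aₖqₖ₋₁ + qₖ₋₂ (with p₋₁=1, p₋₂=0, q₋₁=0, q₋₂=1):
  k=0: a=3, p=3, q=1
  k=1: a=9, p=28, q=9
  k=2: a=3, p=87, q=28

87/28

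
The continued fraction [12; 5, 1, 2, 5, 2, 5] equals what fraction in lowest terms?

13223/1086

Fold from the inside: start with 5/1.
  2 + 1/5 = 11/5
  5 + 5/11 = 60/11
  2 + 11/60 = 131/60
  1 + 60/131 = 191/131
  5 + 131/191 = 1086/191
  12 + 191/1086 = 13223/1086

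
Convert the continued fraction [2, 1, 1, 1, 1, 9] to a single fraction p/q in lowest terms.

125/48

Fold from the inside: start with 9/1.
  1 + 1/9 = 10/9
  1 + 9/10 = 19/10
  1 + 10/19 = 29/19
  1 + 19/29 = 48/29
  2 + 29/48 = 125/48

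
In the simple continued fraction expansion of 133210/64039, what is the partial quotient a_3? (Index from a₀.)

11

133210 = 2·64039 + 5132   →  a_0 = 2
64039 = 12·5132 + 2455   →  a_1 = 12
5132 = 2·2455 + 222   →  a_2 = 2
2455 = 11·222 + 13   →  a_3 = 11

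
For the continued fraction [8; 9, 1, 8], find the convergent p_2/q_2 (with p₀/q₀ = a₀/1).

Using pₖ = aₖpₖ₋₁ + pₖ₋₂, qₖ = aₖqₖ₋₁ + qₖ₋₂ (with p₋₁=1, p₋₂=0, q₋₁=0, q₋₂=1):
  k=0: a=8, p=8, q=1
  k=1: a=9, p=73, q=9
  k=2: a=1, p=81, q=10

81/10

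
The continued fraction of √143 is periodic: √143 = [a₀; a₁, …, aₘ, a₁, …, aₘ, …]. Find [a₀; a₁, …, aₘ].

[11; 1, 22]

a₀ = ⌊√143⌋ = 11.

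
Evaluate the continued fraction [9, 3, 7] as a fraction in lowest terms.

205/22

Fold from the inside: start with 7/1.
  3 + 1/7 = 22/7
  9 + 7/22 = 205/22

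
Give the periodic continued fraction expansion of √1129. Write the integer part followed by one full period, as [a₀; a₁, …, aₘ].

a₀ = ⌊√1129⌋ = 33.
With m₀=0, d₀=1 and mₖ₊₁ = dₖaₖ − mₖ, dₖ₊₁ = (n − mₖ₊₁²)/dₖ, aₖ₊₁ = ⌊(a₀+mₖ₊₁)/dₖ₊₁⌋:
  k=1: m=33, d=40, a=1
  k=2: m=7, d=27, a=1
  k=3: m=20, d=27, a=1
  k=4: m=7, d=40, a=1
  k=5: m=33, d=1, a=66
d=1 and a=2a₀=66 at k=5, so the next step gives (m, d) = (33, 40) again — its k=1 value — and the period has length 5.

[33; 1, 1, 1, 1, 66]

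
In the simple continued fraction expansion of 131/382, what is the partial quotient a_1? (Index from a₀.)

131 = 0·382 + 131   →  a_0 = 0
382 = 2·131 + 120   →  a_1 = 2

2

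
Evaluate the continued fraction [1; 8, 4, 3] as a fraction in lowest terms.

120/107

Fold from the inside: start with 3/1.
  4 + 1/3 = 13/3
  8 + 3/13 = 107/13
  1 + 13/107 = 120/107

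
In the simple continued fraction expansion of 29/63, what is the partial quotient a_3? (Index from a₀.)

1

29 = 0·63 + 29   →  a_0 = 0
63 = 2·29 + 5   →  a_1 = 2
29 = 5·5 + 4   →  a_2 = 5
5 = 1·4 + 1   →  a_3 = 1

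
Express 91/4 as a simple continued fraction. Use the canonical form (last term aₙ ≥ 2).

[22; 1, 3]

91 = 22×4 + 3
4 = 1×3 + 1
3 = 3×1 + 0  (stop)
So 91/4 = [22; 1, 3].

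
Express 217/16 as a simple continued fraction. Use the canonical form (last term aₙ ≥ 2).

217 = 13×16 + 9
16 = 1×9 + 7
9 = 1×7 + 2
7 = 3×2 + 1
2 = 2×1 + 0  (stop)
So 217/16 = [13; 1, 1, 3, 2].

[13; 1, 1, 3, 2]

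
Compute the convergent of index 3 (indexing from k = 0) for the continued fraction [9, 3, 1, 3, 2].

Using pₖ = aₖpₖ₋₁ + pₖ₋₂, qₖ = aₖqₖ₋₁ + qₖ₋₂ (with p₋₁=1, p₋₂=0, q₋₁=0, q₋₂=1):
  k=0: a=9, p=9, q=1
  k=1: a=3, p=28, q=3
  k=2: a=1, p=37, q=4
  k=3: a=3, p=139, q=15

139/15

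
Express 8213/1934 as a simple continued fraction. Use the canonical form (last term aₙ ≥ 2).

[4; 4, 18, 2, 1, 8]

8213 = 4·1934 + 477
1934 = 4·477 + 26
477 = 18·26 + 9
26 = 2·9 + 8
9 = 1·8 + 1
8 = 8·1 + 0  (stop)
So 8213/1934 = [4; 4, 18, 2, 1, 8].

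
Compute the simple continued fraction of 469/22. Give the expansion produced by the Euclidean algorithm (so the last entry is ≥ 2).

469 = 21×22 + 7
22 = 3×7 + 1
7 = 7×1 + 0  (stop)
So 469/22 = [21; 3, 7].

[21; 3, 7]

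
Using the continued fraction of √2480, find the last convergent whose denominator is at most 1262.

24850/499

√2480 = [49; 1, 3, 1, 98, …] (period length 4).
Convergents:
  p_0/q_0 = 49/1
  p_1/q_1 = 50/1
  p_2/q_2 = 199/4
  p_3/q_3 = 249/5
  p_4/q_4 = 24601/494
  p_5/q_5 = 24850/499
  p_6/q_6 = 99151/1991
q_5 = 499 ≤ 1262 < 1991 = q_6, so the answer is 24850/499.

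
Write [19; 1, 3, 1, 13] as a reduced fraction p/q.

Fold from the inside: start with 13/1.
  1 + 1/13 = 14/13
  3 + 13/14 = 55/14
  1 + 14/55 = 69/55
  19 + 55/69 = 1366/69

1366/69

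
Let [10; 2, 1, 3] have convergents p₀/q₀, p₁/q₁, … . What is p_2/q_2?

31/3

Using pₖ = aₖpₖ₋₁ + pₖ₋₂, qₖ = aₖqₖ₋₁ + qₖ₋₂ (with p₋₁=1, p₋₂=0, q₋₁=0, q₋₂=1):
  k=0: a=10, p=10, q=1
  k=1: a=2, p=21, q=2
  k=2: a=1, p=31, q=3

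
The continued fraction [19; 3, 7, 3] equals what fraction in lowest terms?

Using pₖ = aₖpₖ₋₁ + pₖ₋₂ and qₖ = aₖqₖ₋₁ + qₖ₋₂:
  k=0: a=19, p=19, q=1
  k=1: a=3, p=58, q=3
  k=2: a=7, p=425, q=22
  k=3: a=3, p=1333, q=69

1333/69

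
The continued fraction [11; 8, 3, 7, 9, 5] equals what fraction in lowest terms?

Using pₖ = aₖpₖ₋₁ + pₖ₋₂ and qₖ = aₖqₖ₋₁ + qₖ₋₂:
  k=0: a=11, p=11, q=1
  k=1: a=8, p=89, q=8
  k=2: a=3, p=278, q=25
  k=3: a=7, p=2035, q=183
  k=4: a=9, p=18593, q=1672
  k=5: a=5, p=95000, q=8543

95000/8543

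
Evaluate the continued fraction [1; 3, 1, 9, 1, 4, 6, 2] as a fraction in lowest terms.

3553/2829

Fold from the inside: start with 2/1.
  6 + 1/2 = 13/2
  4 + 2/13 = 54/13
  1 + 13/54 = 67/54
  9 + 54/67 = 657/67
  1 + 67/657 = 724/657
  3 + 657/724 = 2829/724
  1 + 724/2829 = 3553/2829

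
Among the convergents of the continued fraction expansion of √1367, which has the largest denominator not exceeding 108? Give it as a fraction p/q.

√1367 = [36; 1, 35, 1, 72, …] (period length 4).
Convergents:
  p_0/q_0 = 36/1
  p_1/q_1 = 37/1
  p_2/q_2 = 1331/36
  p_3/q_3 = 1368/37
  p_4/q_4 = 99827/2700
q_3 = 37 ≤ 108 < 2700 = q_4, so the answer is 1368/37.

1368/37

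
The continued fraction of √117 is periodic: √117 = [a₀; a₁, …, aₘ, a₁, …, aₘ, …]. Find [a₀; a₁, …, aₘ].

[10; 1, 4, 2, 4, 1, 20]

a₀ = ⌊√117⌋ = 10.
With m₀=0, d₀=1 and mₖ₊₁ = dₖaₖ − mₖ, dₖ₊₁ = (n − mₖ₊₁²)/dₖ, aₖ₊₁ = ⌊(a₀+mₖ₊₁)/dₖ₊₁⌋:
  k=1: m=10, d=17, a=1
  k=2: m=7, d=4, a=4
  k=3: m=9, d=9, a=2
  k=4: m=9, d=4, a=4
  k=5: m=7, d=17, a=1
  k=6: m=10, d=1, a=20
d=1 and a=2a₀=20 at k=6, so the next step gives (m, d) = (10, 17) again — its k=1 value — and the period has length 6.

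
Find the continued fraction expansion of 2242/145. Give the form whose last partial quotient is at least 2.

2242 = 15*145 + 67
145 = 2*67 + 11
67 = 6*11 + 1
11 = 11*1 + 0  (stop)
So 2242/145 = [15; 2, 6, 11].

[15; 2, 6, 11]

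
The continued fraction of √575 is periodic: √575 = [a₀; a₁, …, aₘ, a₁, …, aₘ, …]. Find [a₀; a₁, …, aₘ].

[23; 1, 46]

a₀ = ⌊√575⌋ = 23.
With m₀=0, d₀=1 and mₖ₊₁ = dₖaₖ − mₖ, dₖ₊₁ = (n − mₖ₊₁²)/dₖ, aₖ₊₁ = ⌊(a₀+mₖ₊₁)/dₖ₊₁⌋:
  k=1: m=23, d=46, a=1
  k=2: m=23, d=1, a=46
d=1 and a=2a₀=46 at k=2, so the next step gives (m, d) = (23, 46) again — its k=1 value — and the period has length 2.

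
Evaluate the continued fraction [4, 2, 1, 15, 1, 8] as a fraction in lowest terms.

1940/447

Using pₖ = aₖpₖ₋₁ + pₖ₋₂ and qₖ = aₖqₖ₋₁ + qₖ₋₂:
  k=0: a=4, p=4, q=1
  k=1: a=2, p=9, q=2
  k=2: a=1, p=13, q=3
  k=3: a=15, p=204, q=47
  k=4: a=1, p=217, q=50
  k=5: a=8, p=1940, q=447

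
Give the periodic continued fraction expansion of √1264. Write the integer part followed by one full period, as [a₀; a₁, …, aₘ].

[35; 1, 1, 4, 4, 4, 1, 1, 70]

a₀ = ⌊√1264⌋ = 35.
With m₀=0, d₀=1 and mₖ₊₁ = dₖaₖ − mₖ, dₖ₊₁ = (n − mₖ₊₁²)/dₖ, aₖ₊₁ = ⌊(a₀+mₖ₊₁)/dₖ₊₁⌋:
  k=1: m=35, d=39, a=1
  k=2: m=4, d=32, a=1
  k=3: m=28, d=15, a=4
  k=4: m=32, d=16, a=4
  k=5: m=32, d=15, a=4
  k=6: m=28, d=32, a=1
  k=7: m=4, d=39, a=1
  k=8: m=35, d=1, a=70
d=1 and a=2a₀=70 at k=8, so the next step gives (m, d) = (35, 39) again — its k=1 value — and the period has length 8.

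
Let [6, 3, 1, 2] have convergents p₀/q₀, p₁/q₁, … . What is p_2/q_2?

25/4

Using pₖ = aₖpₖ₋₁ + pₖ₋₂, qₖ = aₖqₖ₋₁ + qₖ₋₂ (with p₋₁=1, p₋₂=0, q₋₁=0, q₋₂=1):
  k=0: a=6, p=6, q=1
  k=1: a=3, p=19, q=3
  k=2: a=1, p=25, q=4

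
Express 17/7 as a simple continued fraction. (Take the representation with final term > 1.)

[2; 2, 3]

17 = 2×7 + 3
7 = 2×3 + 1
3 = 3×1 + 0  (stop)
So 17/7 = [2; 2, 3].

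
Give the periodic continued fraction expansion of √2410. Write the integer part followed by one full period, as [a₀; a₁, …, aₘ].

[49; 10, 1, 8, 1, 10, 98]

a₀ = ⌊√2410⌋ = 49.
With m₀=0, d₀=1 and mₖ₊₁ = dₖaₖ − mₖ, dₖ₊₁ = (n − mₖ₊₁²)/dₖ, aₖ₊₁ = ⌊(a₀+mₖ₊₁)/dₖ₊₁⌋:
  k=1: m=49, d=9, a=10
  k=2: m=41, d=81, a=1
  k=3: m=40, d=10, a=8
  k=4: m=40, d=81, a=1
  k=5: m=41, d=9, a=10
  k=6: m=49, d=1, a=98
d=1 and a=2a₀=98 at k=6, so the next step gives (m, d) = (49, 9) again — its k=1 value — and the period has length 6.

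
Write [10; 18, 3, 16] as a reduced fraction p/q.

Using pₖ = aₖpₖ₋₁ + pₖ₋₂ and qₖ = aₖqₖ₋₁ + qₖ₋₂:
  k=0: a=10, p=10, q=1
  k=1: a=18, p=181, q=18
  k=2: a=3, p=553, q=55
  k=3: a=16, p=9029, q=898

9029/898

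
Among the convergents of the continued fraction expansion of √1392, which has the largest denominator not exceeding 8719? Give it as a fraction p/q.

√1392 = [37; 3, 4, 3, 74, …] (period length 4).
Convergents:
  p_0/q_0 = 37/1
  p_1/q_1 = 112/3
  p_2/q_2 = 485/13
  p_3/q_3 = 1567/42
  p_4/q_4 = 116443/3121
  p_5/q_5 = 350896/9405
q_4 = 3121 ≤ 8719 < 9405 = q_5, so the answer is 116443/3121.

116443/3121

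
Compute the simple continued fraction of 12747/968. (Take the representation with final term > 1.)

12747 = 13*968 + 163
968 = 5*163 + 153
163 = 1*153 + 10
153 = 15*10 + 3
10 = 3*3 + 1
3 = 3*1 + 0  (stop)
So 12747/968 = [13; 5, 1, 15, 3, 3].

[13; 5, 1, 15, 3, 3]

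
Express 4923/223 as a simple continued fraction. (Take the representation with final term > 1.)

4923 = 22*223 + 17
223 = 13*17 + 2
17 = 8*2 + 1
2 = 2*1 + 0  (stop)
So 4923/223 = [22; 13, 8, 2].

[22; 13, 8, 2]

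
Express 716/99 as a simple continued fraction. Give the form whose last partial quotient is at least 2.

716 = 7·99 + 23
99 = 4·23 + 7
23 = 3·7 + 2
7 = 3·2 + 1
2 = 2·1 + 0  (stop)
So 716/99 = [7; 4, 3, 3, 2].

[7; 4, 3, 3, 2]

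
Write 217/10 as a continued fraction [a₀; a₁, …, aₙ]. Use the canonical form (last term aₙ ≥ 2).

[21; 1, 2, 3]

217 = 21×10 + 7
10 = 1×7 + 3
7 = 2×3 + 1
3 = 3×1 + 0  (stop)
So 217/10 = [21; 1, 2, 3].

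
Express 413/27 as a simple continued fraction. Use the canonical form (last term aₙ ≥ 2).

413 = 15·27 + 8
27 = 3·8 + 3
8 = 2·3 + 2
3 = 1·2 + 1
2 = 2·1 + 0  (stop)
So 413/27 = [15; 3, 2, 1, 2].

[15; 3, 2, 1, 2]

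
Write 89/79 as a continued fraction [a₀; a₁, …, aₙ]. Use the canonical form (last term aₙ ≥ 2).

[1; 7, 1, 9]

89 = 1×79 + 10
79 = 7×10 + 9
10 = 1×9 + 1
9 = 9×1 + 0  (stop)
So 89/79 = [1; 7, 1, 9].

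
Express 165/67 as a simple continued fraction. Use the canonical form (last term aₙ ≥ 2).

[2; 2, 6, 5]

165 = 2×67 + 31
67 = 2×31 + 5
31 = 6×5 + 1
5 = 5×1 + 0  (stop)
So 165/67 = [2; 2, 6, 5].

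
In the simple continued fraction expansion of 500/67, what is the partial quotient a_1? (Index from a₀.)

2

500 = 7·67 + 31   →  a_0 = 7
67 = 2·31 + 5   →  a_1 = 2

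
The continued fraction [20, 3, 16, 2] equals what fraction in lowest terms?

2053/101

Using pₖ = aₖpₖ₋₁ + pₖ₋₂ and qₖ = aₖqₖ₋₁ + qₖ₋₂:
  k=0: a=20, p=20, q=1
  k=1: a=3, p=61, q=3
  k=2: a=16, p=996, q=49
  k=3: a=2, p=2053, q=101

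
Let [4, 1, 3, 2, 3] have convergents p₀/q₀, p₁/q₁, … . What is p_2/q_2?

Using pₖ = aₖpₖ₋₁ + pₖ₋₂, qₖ = aₖqₖ₋₁ + qₖ₋₂ (with p₋₁=1, p₋₂=0, q₋₁=0, q₋₂=1):
  k=0: a=4, p=4, q=1
  k=1: a=1, p=5, q=1
  k=2: a=3, p=19, q=4

19/4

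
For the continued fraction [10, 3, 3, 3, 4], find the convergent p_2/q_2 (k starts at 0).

Using pₖ = aₖpₖ₋₁ + pₖ₋₂, qₖ = aₖqₖ₋₁ + qₖ₋₂ (with p₋₁=1, p₋₂=0, q₋₁=0, q₋₂=1):
  k=0: a=10, p=10, q=1
  k=1: a=3, p=31, q=3
  k=2: a=3, p=103, q=10

103/10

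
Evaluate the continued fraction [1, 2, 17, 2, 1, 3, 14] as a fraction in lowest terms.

8335/5609

Using pₖ = aₖpₖ₋₁ + pₖ₋₂ and qₖ = aₖqₖ₋₁ + qₖ₋₂:
  k=0: a=1, p=1, q=1
  k=1: a=2, p=3, q=2
  k=2: a=17, p=52, q=35
  k=3: a=2, p=107, q=72
  k=4: a=1, p=159, q=107
  k=5: a=3, p=584, q=393
  k=6: a=14, p=8335, q=5609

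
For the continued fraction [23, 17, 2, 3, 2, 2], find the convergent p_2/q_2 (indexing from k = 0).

Using pₖ = aₖpₖ₋₁ + pₖ₋₂, qₖ = aₖqₖ₋₁ + qₖ₋₂ (with p₋₁=1, p₋₂=0, q₋₁=0, q₋₂=1):
  k=0: a=23, p=23, q=1
  k=1: a=17, p=392, q=17
  k=2: a=2, p=807, q=35

807/35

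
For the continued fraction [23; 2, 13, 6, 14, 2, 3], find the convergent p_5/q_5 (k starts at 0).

112947/4810

Using pₖ = aₖpₖ₋₁ + pₖ₋₂, qₖ = aₖqₖ₋₁ + qₖ₋₂ (with p₋₁=1, p₋₂=0, q₋₁=0, q₋₂=1):
  k=0: a=23, p=23, q=1
  k=1: a=2, p=47, q=2
  k=2: a=13, p=634, q=27
  k=3: a=6, p=3851, q=164
  k=4: a=14, p=54548, q=2323
  k=5: a=2, p=112947, q=4810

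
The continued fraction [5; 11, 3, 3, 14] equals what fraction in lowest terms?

8223/1616

Fold from the inside: start with 14/1.
  3 + 1/14 = 43/14
  3 + 14/43 = 143/43
  11 + 43/143 = 1616/143
  5 + 143/1616 = 8223/1616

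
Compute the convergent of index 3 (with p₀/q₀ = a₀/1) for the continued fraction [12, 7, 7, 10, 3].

Using pₖ = aₖpₖ₋₁ + pₖ₋₂, qₖ = aₖqₖ₋₁ + qₖ₋₂ (with p₋₁=1, p₋₂=0, q₋₁=0, q₋₂=1):
  k=0: a=12, p=12, q=1
  k=1: a=7, p=85, q=7
  k=2: a=7, p=607, q=50
  k=3: a=10, p=6155, q=507

6155/507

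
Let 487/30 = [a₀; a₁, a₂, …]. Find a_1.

487 = 16·30 + 7   →  a_0 = 16
30 = 4·7 + 2   →  a_1 = 4

4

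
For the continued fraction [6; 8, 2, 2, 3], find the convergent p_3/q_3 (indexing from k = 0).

257/42

Using pₖ = aₖpₖ₋₁ + pₖ₋₂, qₖ = aₖqₖ₋₁ + qₖ₋₂ (with p₋₁=1, p₋₂=0, q₋₁=0, q₋₂=1):
  k=0: a=6, p=6, q=1
  k=1: a=8, p=49, q=8
  k=2: a=2, p=104, q=17
  k=3: a=2, p=257, q=42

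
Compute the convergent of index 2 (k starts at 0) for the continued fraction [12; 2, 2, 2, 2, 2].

Using pₖ = aₖpₖ₋₁ + pₖ₋₂, qₖ = aₖqₖ₋₁ + qₖ₋₂ (with p₋₁=1, p₋₂=0, q₋₁=0, q₋₂=1):
  k=0: a=12, p=12, q=1
  k=1: a=2, p=25, q=2
  k=2: a=2, p=62, q=5

62/5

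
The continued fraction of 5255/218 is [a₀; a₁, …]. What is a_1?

9

5255 = 24·218 + 23   →  a_0 = 24
218 = 9·23 + 11   →  a_1 = 9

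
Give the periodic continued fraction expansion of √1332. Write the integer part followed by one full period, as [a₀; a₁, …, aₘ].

a₀ = ⌊√1332⌋ = 36.
With m₀=0, d₀=1 and mₖ₊₁ = dₖaₖ − mₖ, dₖ₊₁ = (n − mₖ₊₁²)/dₖ, aₖ₊₁ = ⌊(a₀+mₖ₊₁)/dₖ₊₁⌋:
  k=1: m=36, d=36, a=2
  k=2: m=36, d=1, a=72
d=1 and a=2a₀=72 at k=2, so the next step gives (m, d) = (36, 36) again — its k=1 value — and the period has length 2.

[36; 2, 72]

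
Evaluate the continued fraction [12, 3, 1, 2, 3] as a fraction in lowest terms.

Fold from the inside: start with 3/1.
  2 + 1/3 = 7/3
  1 + 3/7 = 10/7
  3 + 7/10 = 37/10
  12 + 10/37 = 454/37

454/37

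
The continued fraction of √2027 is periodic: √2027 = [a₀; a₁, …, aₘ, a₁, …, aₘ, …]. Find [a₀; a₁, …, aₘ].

a₀ = ⌊√2027⌋ = 45.

[45; 45, 90]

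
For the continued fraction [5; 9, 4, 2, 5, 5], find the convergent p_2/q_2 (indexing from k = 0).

189/37

Using pₖ = aₖpₖ₋₁ + pₖ₋₂, qₖ = aₖqₖ₋₁ + qₖ₋₂ (with p₋₁=1, p₋₂=0, q₋₁=0, q₋₂=1):
  k=0: a=5, p=5, q=1
  k=1: a=9, p=46, q=9
  k=2: a=4, p=189, q=37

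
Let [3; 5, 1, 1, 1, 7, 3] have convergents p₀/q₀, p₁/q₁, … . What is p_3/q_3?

35/11

Using pₖ = aₖpₖ₋₁ + pₖ₋₂, qₖ = aₖqₖ₋₁ + qₖ₋₂ (with p₋₁=1, p₋₂=0, q₋₁=0, q₋₂=1):
  k=0: a=3, p=3, q=1
  k=1: a=5, p=16, q=5
  k=2: a=1, p=19, q=6
  k=3: a=1, p=35, q=11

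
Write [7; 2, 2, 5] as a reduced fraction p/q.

Using pₖ = aₖpₖ₋₁ + pₖ₋₂ and qₖ = aₖqₖ₋₁ + qₖ₋₂:
  k=0: a=7, p=7, q=1
  k=1: a=2, p=15, q=2
  k=2: a=2, p=37, q=5
  k=3: a=5, p=200, q=27

200/27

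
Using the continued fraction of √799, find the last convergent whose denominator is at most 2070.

√799 = [28; 3, 1, 3, 56, …] (period length 4).
Convergents:
  p_0/q_0 = 28/1
  p_1/q_1 = 85/3
  p_2/q_2 = 113/4
  p_3/q_3 = 424/15
  p_4/q_4 = 23857/844
  p_5/q_5 = 71995/2547
q_4 = 844 ≤ 2070 < 2547 = q_5, so the answer is 23857/844.

23857/844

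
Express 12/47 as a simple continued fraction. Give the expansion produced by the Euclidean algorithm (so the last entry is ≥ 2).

[0; 3, 1, 11]

12 = 0×47 + 12
47 = 3×12 + 11
12 = 1×11 + 1
11 = 11×1 + 0  (stop)
So 12/47 = [0; 3, 1, 11].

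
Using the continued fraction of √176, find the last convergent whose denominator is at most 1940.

√176 = [13; 3, 1, 3, 26, …] (period length 4).
Convergents:
  p_0/q_0 = 13/1
  p_1/q_1 = 40/3
  p_2/q_2 = 53/4
  p_3/q_3 = 199/15
  p_4/q_4 = 5227/394
  p_5/q_5 = 15880/1197
  p_6/q_6 = 21107/1591
  p_7/q_7 = 79201/5970
q_6 = 1591 ≤ 1940 < 5970 = q_7, so the answer is 21107/1591.

21107/1591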